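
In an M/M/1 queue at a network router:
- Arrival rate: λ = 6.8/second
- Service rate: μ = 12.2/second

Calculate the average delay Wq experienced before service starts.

First, compute utilization: ρ = λ/μ = 6.8/12.2 = 0.5574
For M/M/1: Wq = λ/(μ(μ-λ))
Wq = 6.8/(12.2 × (12.2-6.8))
Wq = 6.8/(12.2 × 5.40)
Wq = 0.1032 seconds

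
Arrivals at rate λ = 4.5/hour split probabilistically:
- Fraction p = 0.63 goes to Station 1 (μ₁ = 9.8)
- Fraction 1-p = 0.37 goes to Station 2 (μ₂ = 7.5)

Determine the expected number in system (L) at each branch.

Effective rates: λ₁ = 4.5×0.63 = 2.835, λ₂ = 4.5×0.37 = 1.665
Station 1: ρ₁ = 2.835/9.8 = 0.28929, L₁ = ρ₁/(1-ρ₁) = 0.28929/(1-0.28929) = 0.4070
Station 2: ρ₂ = 1.665/7.5 = 0.2220, L₂ = ρ₂/(1-ρ₂) = 0.2220/(1-0.2220) = 0.2853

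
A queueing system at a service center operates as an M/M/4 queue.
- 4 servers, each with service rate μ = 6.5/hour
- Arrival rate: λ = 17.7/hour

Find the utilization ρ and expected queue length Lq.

Traffic intensity: ρ = λ/(cμ) = 17.7/(4×6.5) = 0.6808
Since ρ = 0.6808 < 1, system is stable.
Offered load a = λ/μ = cρ = 17.7/6.5 = 2.7231
P₀ = [ Σₙ₌₀^3 aⁿ/n! + a^4/(4!(1-ρ)) ]⁻¹
Σ = a^0/0! + a^1/1! + a^2/2! + a^3/3! = 1.0000 + 2.7231 + 3.7076 + 3.3653 = 10.7960
a^4/(4!(1-ρ)) = 54.9844/(24 × 0.31923) = 7.1767
P₀ = 1/(10.7960 + 7.1767) = 0.05564
Lq = P₀·a^4·ρ / (4!(1-ρ)²) = 0.055640 × 54.9844 × 0.68077 / (24 × 0.10191) = 0.8515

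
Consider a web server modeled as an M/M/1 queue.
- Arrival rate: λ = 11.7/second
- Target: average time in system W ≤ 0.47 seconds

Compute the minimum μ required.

For M/M/1: W = 1/(μ-λ)
Need W ≤ 0.47, so 1/(μ-λ) ≤ 0.47
μ - λ ≥ 1/0.47 = 2.1277
μ ≥ 11.7 + 2.1277 = 13.8277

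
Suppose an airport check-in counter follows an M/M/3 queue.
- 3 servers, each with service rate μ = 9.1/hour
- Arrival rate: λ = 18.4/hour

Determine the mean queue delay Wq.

Traffic intensity: ρ = λ/(cμ) = 18.4/(3×9.1) = 0.6740
Since ρ = 0.6740 < 1, system is stable.
Offered load a = λ/μ = cρ = 18.4/9.1 = 2.0220
P₀ = [ Σₙ₌₀^2 aⁿ/n! + a^3/(3!(1-ρ)) ]⁻¹
Σ = a^0/0! + a^1/1! + a^2/2! = 1.0000 + 2.0220 + 2.0442 = 5.0662
a^3/(3!(1-ρ)) = 8.26665/(6 × 0.326007) = 4.2262
P₀ = 1/(5.0662 + 4.2262) = 0.1076
Lq = P₀·a^3·ρ / (3!(1-ρ)²) = 0.10762 × 8.2666 × 0.67399 / (6 × 0.10628) = 0.9403
Wq = Lq/λ = 0.9403/18.4 = 0.05110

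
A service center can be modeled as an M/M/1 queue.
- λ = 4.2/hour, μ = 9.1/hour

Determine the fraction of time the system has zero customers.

ρ = λ/μ = 4.2/9.1 = 0.4615
P(0) = 1 - ρ = 1 - 0.4615 = 0.5385
The server is idle 53.85% of the time.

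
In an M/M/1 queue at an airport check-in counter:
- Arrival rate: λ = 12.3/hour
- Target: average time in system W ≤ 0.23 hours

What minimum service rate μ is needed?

For M/M/1: W = 1/(μ-λ)
Need W ≤ 0.23, so 1/(μ-λ) ≤ 0.23
μ - λ ≥ 1/0.23 = 4.3478
μ ≥ 12.3 + 4.3478 = 16.6478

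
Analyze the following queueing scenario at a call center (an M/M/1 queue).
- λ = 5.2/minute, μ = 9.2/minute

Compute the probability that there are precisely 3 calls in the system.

ρ = λ/μ = 5.2/9.2 = 0.56522
P(n) = (1-ρ)ρⁿ
P(3) = (1-0.56522) × 0.56522^3
P(3) = 0.43478 × 0.18057
P(3) = 0.07851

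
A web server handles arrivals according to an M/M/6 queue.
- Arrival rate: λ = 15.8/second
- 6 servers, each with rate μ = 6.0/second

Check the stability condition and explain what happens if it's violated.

Stability requires ρ = λ/(cμ) < 1
ρ = 15.8/(6 × 6.0) = 15.8/36.00 = 0.4389
Since 0.4389 < 1, the system is STABLE.
The servers are busy 43.89% of the time.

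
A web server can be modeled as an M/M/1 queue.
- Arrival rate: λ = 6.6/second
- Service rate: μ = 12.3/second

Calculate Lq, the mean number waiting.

ρ = λ/μ = 6.6/12.3 = 0.5366
For M/M/1: Lq = λ²/(μ(μ-λ))
Lq = 43.56/(12.3 × 5.70)
Lq = 0.6213 requests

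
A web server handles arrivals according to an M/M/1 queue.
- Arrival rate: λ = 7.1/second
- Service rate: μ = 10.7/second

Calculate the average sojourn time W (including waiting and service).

First, compute utilization: ρ = λ/μ = 7.1/10.7 = 0.6636
For M/M/1: W = 1/(μ-λ)
W = 1/(10.7-7.1) = 1/3.60
W = 0.2778 seconds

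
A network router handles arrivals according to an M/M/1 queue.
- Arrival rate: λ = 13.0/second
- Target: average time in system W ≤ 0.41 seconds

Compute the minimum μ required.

For M/M/1: W = 1/(μ-λ)
Need W ≤ 0.41, so 1/(μ-λ) ≤ 0.41
μ - λ ≥ 1/0.41 = 2.4390
μ ≥ 13.0 + 2.4390 = 15.4390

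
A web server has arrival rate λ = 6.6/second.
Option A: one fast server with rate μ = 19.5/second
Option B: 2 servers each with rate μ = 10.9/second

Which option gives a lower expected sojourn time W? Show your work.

Option A: single server μ = 19.5 (M/M/1)
  ρ_A = 6.6/19.5 = 0.3385
  W_A = 1/(μ-λ) = 1/(19.5-6.6) = 1/12.90 = 0.07752

Option B: 2 servers μ = 10.9 (M/M/2)
  ρ_B = λ/(cμ) = 6.6/(2×10.9) = 0.3028
  Offered load a = λ/μ = cρ = 6.6/10.9 = 0.6055
  P₀ = [ Σₙ₌₀^1 aⁿ/n! + a^2/(2!(1-ρ)) ]⁻¹
  Σ = a^0/0! + a^1/1! = 1.0000 + 0.6055 = 1.6055
  a^2/(2!(1-ρ)) = 0.3666/(2 × 0.6972) = 0.2629
  P₀ = 1/(1.6055 + 0.2629) = 0.5352
  Lq = P₀·a^2·ρ / (2!(1-ρ)²) = 0.5352 × 0.3666 × 0.3028 / (2 × 0.4862) = 0.06110
  Wq_B = Lq/λ = 0.06110/6.6 = 0.009258
  W_B = Wq_B + 1/μ = 0.009258 + 0.09174 = 0.1010

Since W_A = 0.07752 < W_B = 0.1010, Option A (single fast server) has the shorter time in system.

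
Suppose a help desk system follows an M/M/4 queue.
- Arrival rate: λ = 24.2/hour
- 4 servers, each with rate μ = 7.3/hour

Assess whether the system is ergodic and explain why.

Stability requires ρ = λ/(cμ) < 1
ρ = 24.2/(4 × 7.3) = 24.2/29.20 = 0.8288
Since 0.8288 < 1, the system is STABLE.
The servers are busy 82.88% of the time.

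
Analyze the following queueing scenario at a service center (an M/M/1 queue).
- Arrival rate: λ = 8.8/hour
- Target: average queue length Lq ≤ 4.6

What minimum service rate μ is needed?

For M/M/1: Lq = λ²/(μ(μ-λ))
Need Lq ≤ 4.6, i.e. μ(μ-λ) ≥ λ²/4.6
μ² - 8.8μ - 77.44/4.6 ≥ 0  →  μ² - 8.8μ - 16.83478 ≥ 0
Quadratic formula (positive root): μ = [λ + √(λ² + 4×16.83478)]/2
Discriminant: 77.44 + 4×16.83478 = 144.7791, √144.7791 = 12.0324
μ ≥ (8.8 + 12.0324)/2 = 10.4162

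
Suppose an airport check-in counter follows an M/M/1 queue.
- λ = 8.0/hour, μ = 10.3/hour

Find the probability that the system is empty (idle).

ρ = λ/μ = 8.0/10.3 = 0.7767
P(0) = 1 - ρ = 1 - 0.7767 = 0.2233
The server is idle 22.33% of the time.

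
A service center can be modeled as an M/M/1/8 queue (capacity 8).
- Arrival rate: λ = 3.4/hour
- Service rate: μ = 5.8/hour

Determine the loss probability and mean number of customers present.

ρ = λ/μ = 3.4/5.8 = 0.58621
P₀ = (1-ρ)/(1-ρ^(K+1)) = (1-0.58621)/(1-0.58621^9) = 0.4138/0.9918 = 0.4172
P_K = P₀×ρ^K = 0.41720 × 0.58621^8 = 0.41720 × 0.013945 = 0.005818
Blocking probability P_8 = 0.005818 (0.58%)
L = ρ[1 - (K+1)ρ^K + Kρ^(K+1)] / [(1-ρ)(1-ρ^(K+1))]
L = 0.58621 × (1 - 9×0.013945 + 8×0.0081748) / ((1 - 0.58621) × (1 - 0.0081748)) = 1.3425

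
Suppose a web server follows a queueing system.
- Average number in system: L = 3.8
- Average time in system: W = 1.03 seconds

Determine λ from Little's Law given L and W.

Little's Law: L = λW, so λ = L/W
λ = 3.8/1.03 = 3.6893 requests/second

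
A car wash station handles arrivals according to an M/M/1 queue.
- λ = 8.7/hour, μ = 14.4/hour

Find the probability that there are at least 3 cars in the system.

ρ = λ/μ = 8.7/14.4 = 0.60417
P(N ≥ n) = ρⁿ
P(N ≥ 3) = 0.60417^3
P(N ≥ 3) = 0.2205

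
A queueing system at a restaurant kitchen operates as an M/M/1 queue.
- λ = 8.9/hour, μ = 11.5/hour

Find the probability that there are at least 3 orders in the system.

ρ = λ/μ = 8.9/11.5 = 0.7739
P(N ≥ n) = ρⁿ
P(N ≥ 3) = 0.7739^3
P(N ≥ 3) = 0.4635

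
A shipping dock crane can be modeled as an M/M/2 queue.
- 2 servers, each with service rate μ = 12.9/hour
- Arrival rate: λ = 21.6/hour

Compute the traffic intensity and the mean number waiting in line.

Traffic intensity: ρ = λ/(cμ) = 21.6/(2×12.9) = 0.8372
Since ρ = 0.8372 < 1, system is stable.
Offered load a = λ/μ = cρ = 21.6/12.9 = 1.6744
P₀ = [ Σₙ₌₀^1 aⁿ/n! + a^2/(2!(1-ρ)) ]⁻¹
Σ = a^0/0! + a^1/1! = 1.0000 + 1.6744 = 2.6744
a^2/(2!(1-ρ)) = 2.80368/(2 × 0.162791) = 8.6113
P₀ = 1/(2.6744 + 8.6113) = 0.08861
Lq = P₀·a^2·ρ / (2!(1-ρ)²) = 0.0886076 × 2.80368 × 0.837209 / (2 × 0.0265008) = 3.9241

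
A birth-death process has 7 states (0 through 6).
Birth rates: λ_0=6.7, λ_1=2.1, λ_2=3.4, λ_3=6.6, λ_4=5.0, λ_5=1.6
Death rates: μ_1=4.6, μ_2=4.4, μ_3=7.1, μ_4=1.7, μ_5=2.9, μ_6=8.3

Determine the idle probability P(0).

Ratios P(n)/P(0) = (λ₀···λₙ₋₁)/(μ₁···μₙ):
P(1)/P(0) = (6.7)/(4.6) = 1.4565
P(2)/P(0) = (6.7×2.1)/(4.6×4.4) = 0.6952
P(3)/P(0) = (6.7×2.1×3.4)/(4.6×4.4×7.1) = 0.3329
P(4)/P(0) = (6.7×2.1×3.4×6.6)/(4.6×4.4×7.1×1.7) = 1.2924
P(5)/P(0) = (6.7×2.1×3.4×6.6×5.0)/(4.6×4.4×7.1×1.7×2.9) = 2.2283
P(6)/P(0) = (6.7×2.1×3.4×6.6×5.0×1.6)/(4.6×4.4×7.1×1.7×2.9×8.3) = 0.4295

Normalization: ∑ P(n) = 1
P(0) × (1.0000 + 1.4565 + 0.6952 + 0.3329 + 1.2924 + 2.2283 + 0.4295) = 1
P(0) × 7.4348 = 1
P(0) = 1/7.4348 = 0.1345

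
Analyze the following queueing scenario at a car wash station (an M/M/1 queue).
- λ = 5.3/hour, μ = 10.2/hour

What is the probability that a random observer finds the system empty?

ρ = λ/μ = 5.3/10.2 = 0.5196
P(0) = 1 - ρ = 1 - 0.5196 = 0.4804
The server is idle 48.04% of the time.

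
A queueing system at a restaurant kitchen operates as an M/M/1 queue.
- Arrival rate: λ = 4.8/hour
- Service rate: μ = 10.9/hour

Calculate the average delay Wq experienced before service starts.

First, compute utilization: ρ = λ/μ = 4.8/10.9 = 0.4404
For M/M/1: Wq = λ/(μ(μ-λ))
Wq = 4.8/(10.9 × (10.9-4.8))
Wq = 4.8/(10.9 × 6.10)
Wq = 0.07219 hours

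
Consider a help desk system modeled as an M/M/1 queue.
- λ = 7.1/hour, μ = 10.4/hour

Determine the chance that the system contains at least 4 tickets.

ρ = λ/μ = 7.1/10.4 = 0.6827
P(N ≥ n) = ρⁿ
P(N ≥ 4) = 0.6827^4
P(N ≥ 4) = 0.2172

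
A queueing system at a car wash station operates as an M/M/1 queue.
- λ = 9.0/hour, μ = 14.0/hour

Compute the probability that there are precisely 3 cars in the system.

ρ = λ/μ = 9.0/14.0 = 0.64286
P(n) = (1-ρ)ρⁿ
P(3) = (1-0.64286) × 0.64286^3
P(3) = 0.3571 × 0.2657
P(3) = 0.09488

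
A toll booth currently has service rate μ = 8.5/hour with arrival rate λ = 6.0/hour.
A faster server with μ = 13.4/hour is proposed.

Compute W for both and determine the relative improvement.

System 1: ρ₁ = 6.0/8.5 = 0.7059, W₁ = 1/(8.5-6.0) = 0.4000
System 2: ρ₂ = 6.0/13.4 = 0.4478, W₂ = 1/(13.4-6.0) = 0.1351
Improvement: (W₁-W₂)/W₁ = (0.4000-0.1351)/0.4000 = 66.22%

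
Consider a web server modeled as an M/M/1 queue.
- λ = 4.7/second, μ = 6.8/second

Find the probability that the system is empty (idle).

ρ = λ/μ = 4.7/6.8 = 0.6912
P(0) = 1 - ρ = 1 - 0.6912 = 0.3088
The server is idle 30.88% of the time.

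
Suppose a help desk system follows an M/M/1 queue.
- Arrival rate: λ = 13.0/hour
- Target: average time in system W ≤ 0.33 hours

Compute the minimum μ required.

For M/M/1: W = 1/(μ-λ)
Need W ≤ 0.33, so 1/(μ-λ) ≤ 0.33
μ - λ ≥ 1/0.33 = 3.0303
μ ≥ 13.0 + 3.0303 = 16.0303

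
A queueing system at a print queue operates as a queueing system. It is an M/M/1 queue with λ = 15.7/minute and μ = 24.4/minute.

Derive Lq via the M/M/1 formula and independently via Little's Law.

Method 1 (direct): Lq = λ²/(μ(μ-λ)) = 246.49/(24.4 × 8.70) = 1.1612

Method 2 (Little's Law):
W = 1/(μ-λ) = 1/8.70 = 0.11494
Wq = W - 1/μ = 0.11494 - 0.040984 = 0.07396
Lq = λWq = 15.7 × 0.07396 = 1.1612 ✔ (matches Method 1)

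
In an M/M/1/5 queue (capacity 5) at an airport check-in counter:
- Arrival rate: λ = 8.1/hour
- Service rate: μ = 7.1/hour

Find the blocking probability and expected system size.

ρ = λ/μ = 8.1/7.1 = 1.14085
P₀ = (1-ρ)/(1-ρ^(K+1)) = (1-1.14085)/(1-1.14085^6) = -0.1408/-1.2048 = 0.1169
P_K = P₀×ρ^K = 0.1169 × 1.14085^5 = 0.1169 × 1.9326 = 0.2259
Blocking probability P_5 = 0.2259 (22.59%)
L = ρ[1 - (K+1)ρ^K + Kρ^(K+1)] / [(1-ρ)(1-ρ^(K+1))]
L = 1.14085 × (1 - 6×1.932603 + 5×2.204811) / ((1 - 1.14085) × (1 - 2.204811)) = 2.8803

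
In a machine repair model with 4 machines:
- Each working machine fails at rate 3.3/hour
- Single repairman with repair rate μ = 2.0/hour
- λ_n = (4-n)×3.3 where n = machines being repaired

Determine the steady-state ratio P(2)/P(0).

P(2)/P(0) = ∏_{i=0}^{2-1} λ_i/μ_{i+1}
= (4-0)×3.3/2.0 × (4-1)×3.3/2.0
= 32.6700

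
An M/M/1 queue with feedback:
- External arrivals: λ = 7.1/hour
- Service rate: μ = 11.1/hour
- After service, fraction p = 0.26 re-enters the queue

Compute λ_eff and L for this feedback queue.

Effective arrival rate: λ_eff = λ/(1-p) = 7.1/(1-0.26) = 7.1/0.74 = 9.5946
ρ = λ_eff/μ = 9.5946/11.1 = 0.864378
L = ρ/(1-ρ) = 0.864378/(1-0.864378) = 6.3734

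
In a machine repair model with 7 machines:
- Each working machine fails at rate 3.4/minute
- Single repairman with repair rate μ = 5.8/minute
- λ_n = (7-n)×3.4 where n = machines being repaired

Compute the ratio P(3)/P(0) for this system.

P(3)/P(0) = ∏_{i=0}^{3-1} λ_i/μ_{i+1}
= (7-0)×3.4/5.8 × (7-1)×3.4/5.8 × (7-2)×3.4/5.8
= 42.3031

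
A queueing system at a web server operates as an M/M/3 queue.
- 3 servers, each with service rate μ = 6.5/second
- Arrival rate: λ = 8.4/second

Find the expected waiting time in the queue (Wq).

Traffic intensity: ρ = λ/(cμ) = 8.4/(3×6.5) = 0.4308
Since ρ = 0.4308 < 1, system is stable.
Offered load a = λ/μ = cρ = 8.4/6.5 = 1.2923
P₀ = [ Σₙ₌₀^2 aⁿ/n! + a^3/(3!(1-ρ)) ]⁻¹
Σ = a^0/0! + a^1/1! + a^2/2! = 1.0000 + 1.2923 + 0.8350 = 3.1273
a^3/(3!(1-ρ)) = 2.1582/(6 × 0.5692) = 0.6319
P₀ = 1/(3.1273 + 0.6319) = 0.2660
Lq = P₀·a^3·ρ / (3!(1-ρ)²) = 0.2660 × 2.1582 × 0.4308 / (6 × 0.3240) = 0.1272
Wq = Lq/λ = 0.1272/8.4 = 0.01514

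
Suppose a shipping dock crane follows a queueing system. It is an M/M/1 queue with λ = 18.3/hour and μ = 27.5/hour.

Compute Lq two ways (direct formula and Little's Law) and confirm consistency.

Method 1 (direct): Lq = λ²/(μ(μ-λ)) = 334.89/(27.5 × 9.20) = 1.3237

Method 2 (Little's Law):
W = 1/(μ-λ) = 1/9.20 = 0.108696
Wq = W - 1/μ = 0.108696 - 0.0363636 = 0.072332
Lq = λWq = 18.3 × 0.072332 = 1.3237 ✔ (matches Method 1)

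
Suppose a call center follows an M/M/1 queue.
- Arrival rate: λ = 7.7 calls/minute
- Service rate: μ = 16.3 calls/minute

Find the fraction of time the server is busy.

Server utilization: ρ = λ/μ
ρ = 7.7/16.3 = 0.4724
The server is busy 47.24% of the time.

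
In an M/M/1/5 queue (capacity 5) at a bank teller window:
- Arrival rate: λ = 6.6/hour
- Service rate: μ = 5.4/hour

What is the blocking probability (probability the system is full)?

ρ = λ/μ = 6.6/5.4 = 1.22222
P₀ = (1-ρ)/(1-ρ^(K+1)) = (1-1.22222)/(1-1.22222^6) = -0.22222/-2.3335 = 0.09523
P_K = P₀×ρ^K = 0.09523 × 1.22222^5 = 0.09523 × 2.7274 = 0.2597
Blocking probability = 25.97%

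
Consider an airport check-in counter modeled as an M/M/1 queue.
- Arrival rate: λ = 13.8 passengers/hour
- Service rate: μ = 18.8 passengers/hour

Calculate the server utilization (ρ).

Server utilization: ρ = λ/μ
ρ = 13.8/18.8 = 0.7340
The server is busy 73.40% of the time.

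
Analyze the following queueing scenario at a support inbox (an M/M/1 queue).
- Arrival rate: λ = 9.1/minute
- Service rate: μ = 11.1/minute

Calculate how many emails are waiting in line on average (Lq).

ρ = λ/μ = 9.1/11.1 = 0.8198
For M/M/1: Lq = λ²/(μ(μ-λ))
Lq = 82.81/(11.1 × 2.00)
Lq = 3.7302 emails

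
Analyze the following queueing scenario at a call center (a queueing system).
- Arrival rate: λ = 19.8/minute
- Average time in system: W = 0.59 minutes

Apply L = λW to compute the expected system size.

Little's Law: L = λW
L = 19.8 × 0.59 = 11.6820 calls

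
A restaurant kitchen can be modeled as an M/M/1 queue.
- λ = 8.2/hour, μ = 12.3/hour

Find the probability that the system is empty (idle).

ρ = λ/μ = 8.2/12.3 = 0.6667
P(0) = 1 - ρ = 1 - 0.6667 = 0.3333
The server is idle 33.33% of the time.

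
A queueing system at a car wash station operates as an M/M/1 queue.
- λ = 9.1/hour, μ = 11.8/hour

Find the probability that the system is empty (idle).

ρ = λ/μ = 9.1/11.8 = 0.7712
P(0) = 1 - ρ = 1 - 0.7712 = 0.2288
The server is idle 22.88% of the time.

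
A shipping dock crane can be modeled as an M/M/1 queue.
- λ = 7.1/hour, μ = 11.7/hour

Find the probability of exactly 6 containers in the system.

ρ = λ/μ = 7.1/11.7 = 0.6068
P(n) = (1-ρ)ρⁿ
P(6) = (1-0.6068) × 0.6068^6
P(6) = 0.3932 × 0.04992
P(6) = 0.01963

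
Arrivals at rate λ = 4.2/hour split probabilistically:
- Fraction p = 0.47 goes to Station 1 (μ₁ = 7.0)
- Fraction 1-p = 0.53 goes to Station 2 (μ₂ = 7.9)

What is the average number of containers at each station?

Effective rates: λ₁ = 4.2×0.47 = 1.974, λ₂ = 4.2×0.53 = 2.226
Station 1: ρ₁ = 1.974/7.0 = 0.2820, L₁ = ρ₁/(1-ρ₁) = 0.2820/(1-0.2820) = 0.3928
Station 2: ρ₂ = 2.226/7.9 = 0.28177, L₂ = ρ₂/(1-ρ₂) = 0.28177/(1-0.28177) = 0.3923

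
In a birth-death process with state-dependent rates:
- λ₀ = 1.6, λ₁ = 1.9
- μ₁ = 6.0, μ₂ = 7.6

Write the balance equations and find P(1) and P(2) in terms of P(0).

Balance equations:
State 0: λ₀P₀ = μ₁P₁ → P₁ = (λ₀/μ₁)P₀ = (1.6/6.0)P₀ = 0.2667P₀
State 1: P₂ = (λ₀λ₁)/(μ₁μ₂)P₀ = (1.6×1.9)/(6.0×7.6)P₀ = 0.06667P₀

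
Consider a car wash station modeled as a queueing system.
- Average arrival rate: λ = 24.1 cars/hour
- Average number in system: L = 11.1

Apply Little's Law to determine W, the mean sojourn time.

Little's Law: L = λW, so W = L/λ
W = 11.1/24.1 = 0.4606 hours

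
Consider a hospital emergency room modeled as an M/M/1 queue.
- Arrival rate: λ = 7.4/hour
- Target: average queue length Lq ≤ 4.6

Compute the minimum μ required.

For M/M/1: Lq = λ²/(μ(μ-λ))
Need Lq ≤ 4.6, i.e. μ(μ-λ) ≥ λ²/4.6
μ² - 7.4μ - 54.76/4.6 ≥ 0  →  μ² - 7.4μ - 11.90435 ≥ 0
Quadratic formula (positive root): μ = [λ + √(λ² + 4×11.90435)]/2
Discriminant: 54.76 + 4×11.90435 = 102.3774, √102.3774 = 10.1182
μ ≥ (7.4 + 10.1182)/2 = 8.7591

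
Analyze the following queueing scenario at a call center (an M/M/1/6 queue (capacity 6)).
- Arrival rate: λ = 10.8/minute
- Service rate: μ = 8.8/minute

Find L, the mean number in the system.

ρ = λ/μ = 10.8/8.8 = 1.227273
P₀ = (1-ρ)/(1-ρ^(K+1)) = (1-1.227273)/(1-1.227273^7) = -0.22727/-3.1936 = 0.07116
P_K = P₀×ρ^K = 0.07116 × 1.227273^6 = 0.07116 × 3.4170 = 0.2432
L = ρ[1 - (K+1)ρ^K + Kρ^(K+1)] / [(1-ρ)(1-ρ^(K+1))]
L = 1.227273 × (1 - 7×3.417017 + 6×4.193612) / ((1 - 1.227273) × (1 - 4.193612)) = 3.7919 calls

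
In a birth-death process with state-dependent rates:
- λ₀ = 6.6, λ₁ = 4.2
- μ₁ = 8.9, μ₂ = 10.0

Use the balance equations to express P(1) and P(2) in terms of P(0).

Balance equations:
State 0: λ₀P₀ = μ₁P₁ → P₁ = (λ₀/μ₁)P₀ = (6.6/8.9)P₀ = 0.7416P₀
State 1: P₂ = (λ₀λ₁)/(μ₁μ₂)P₀ = (6.6×4.2)/(8.9×10.0)P₀ = 0.3115P₀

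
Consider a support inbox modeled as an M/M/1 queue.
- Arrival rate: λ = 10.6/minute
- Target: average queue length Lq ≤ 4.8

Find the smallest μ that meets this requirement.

For M/M/1: Lq = λ²/(μ(μ-λ))
Need Lq ≤ 4.8, i.e. μ(μ-λ) ≥ λ²/4.8
μ² - 10.6μ - 112.36/4.8 ≥ 0  →  μ² - 10.6μ - 23.40833 ≥ 0
Quadratic formula (positive root): μ = [λ + √(λ² + 4×23.40833)]/2
Discriminant: 112.36 + 4×23.40833 = 205.9933, √205.9933 = 14.35247
μ ≥ (10.6 + 14.35247)/2 = 12.4762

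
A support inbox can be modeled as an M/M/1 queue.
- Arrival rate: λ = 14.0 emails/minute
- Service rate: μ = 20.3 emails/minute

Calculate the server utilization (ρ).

Server utilization: ρ = λ/μ
ρ = 14.0/20.3 = 0.6897
The server is busy 68.97% of the time.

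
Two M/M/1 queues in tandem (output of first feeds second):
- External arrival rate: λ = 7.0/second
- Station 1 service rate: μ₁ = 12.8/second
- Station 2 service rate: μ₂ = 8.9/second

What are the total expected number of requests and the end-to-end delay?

By Jackson's theorem, each station behaves as independent M/M/1.
Station 1: ρ₁ = 7.0/12.8 = 0.5469, L₁ = ρ₁/(1-ρ₁) = λ/(μ₁-λ) = 7.0/5.80 = 1.2069
Station 2: ρ₂ = 7.0/8.9 = 0.7865, L₂ = ρ₂/(1-ρ₂) = λ/(μ₂-λ) = 7.0/1.90 = 3.6842
Total: L = L₁ + L₂ = 1.2069 + 3.6842 = 4.8911
W = L/λ = 4.8911/7.0 = 0.6987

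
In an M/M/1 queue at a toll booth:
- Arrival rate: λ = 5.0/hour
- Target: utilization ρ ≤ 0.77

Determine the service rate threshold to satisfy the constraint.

ρ = λ/μ, so μ = λ/ρ
μ ≥ 5.0/0.77 = 6.4935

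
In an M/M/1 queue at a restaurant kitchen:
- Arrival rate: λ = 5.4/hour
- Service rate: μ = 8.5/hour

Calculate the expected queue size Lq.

ρ = λ/μ = 5.4/8.5 = 0.6353
For M/M/1: Lq = λ²/(μ(μ-λ))
Lq = 29.16/(8.5 × 3.10)
Lq = 1.1066 orders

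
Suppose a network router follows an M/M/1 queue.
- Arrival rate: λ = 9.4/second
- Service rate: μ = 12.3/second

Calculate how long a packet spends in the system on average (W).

First, compute utilization: ρ = λ/μ = 9.4/12.3 = 0.7642
For M/M/1: W = 1/(μ-λ)
W = 1/(12.3-9.4) = 1/2.90
W = 0.3448 seconds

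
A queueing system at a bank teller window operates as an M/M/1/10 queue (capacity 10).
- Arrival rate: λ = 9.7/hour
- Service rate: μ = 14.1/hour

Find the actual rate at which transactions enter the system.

ρ = λ/μ = 9.7/14.1 = 0.68794
P₀ = (1-ρ)/(1-ρ^(K+1)) = (1-0.68794)/(1-0.68794^11) = 0.31206/0.98367 = 0.3172
P_K = P₀×ρ^K = 0.31724 × 0.68794^10 = 0.31724 × 0.023741 = 0.007532
λ_eff = λ(1-P_K) = 9.7 × (1 - 0.007532) = 9.7 × 0.992468 = 9.6269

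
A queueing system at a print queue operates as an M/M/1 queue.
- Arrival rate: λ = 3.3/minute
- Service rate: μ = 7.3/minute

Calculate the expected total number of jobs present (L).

ρ = λ/μ = 3.3/7.3 = 0.4521
For M/M/1: L = λ/(μ-λ)
L = 3.3/(7.3-3.3) = 3.3/4.00
L = 0.8250 jobs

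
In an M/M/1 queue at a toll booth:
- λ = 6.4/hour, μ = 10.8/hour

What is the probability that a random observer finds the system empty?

ρ = λ/μ = 6.4/10.8 = 0.5926
P(0) = 1 - ρ = 1 - 0.5926 = 0.4074
The server is idle 40.74% of the time.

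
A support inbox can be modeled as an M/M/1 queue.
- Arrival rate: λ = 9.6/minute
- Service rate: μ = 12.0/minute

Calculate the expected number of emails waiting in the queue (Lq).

ρ = λ/μ = 9.6/12.0 = 0.8000
For M/M/1: Lq = λ²/(μ(μ-λ))
Lq = 92.16/(12.0 × 2.40)
Lq = 3.2000 emails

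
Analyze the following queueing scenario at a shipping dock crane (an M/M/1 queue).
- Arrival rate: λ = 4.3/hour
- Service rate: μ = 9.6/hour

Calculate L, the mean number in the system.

ρ = λ/μ = 4.3/9.6 = 0.4479
For M/M/1: L = λ/(μ-λ)
L = 4.3/(9.6-4.3) = 4.3/5.30
L = 0.8113 containers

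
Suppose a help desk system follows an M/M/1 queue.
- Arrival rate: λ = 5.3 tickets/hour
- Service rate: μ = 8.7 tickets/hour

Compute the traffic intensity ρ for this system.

Server utilization: ρ = λ/μ
ρ = 5.3/8.7 = 0.6092
The server is busy 60.92% of the time.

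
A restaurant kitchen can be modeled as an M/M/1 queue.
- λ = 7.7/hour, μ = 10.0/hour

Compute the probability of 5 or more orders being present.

ρ = λ/μ = 7.7/10.0 = 0.7700
P(N ≥ n) = ρⁿ
P(N ≥ 5) = 0.7700^5
P(N ≥ 5) = 0.2707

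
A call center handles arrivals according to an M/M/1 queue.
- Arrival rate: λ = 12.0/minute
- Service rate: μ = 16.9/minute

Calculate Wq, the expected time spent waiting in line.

First, compute utilization: ρ = λ/μ = 12.0/16.9 = 0.7101
For M/M/1: Wq = λ/(μ(μ-λ))
Wq = 12.0/(16.9 × (16.9-12.0))
Wq = 12.0/(16.9 × 4.90)
Wq = 0.1449 minutes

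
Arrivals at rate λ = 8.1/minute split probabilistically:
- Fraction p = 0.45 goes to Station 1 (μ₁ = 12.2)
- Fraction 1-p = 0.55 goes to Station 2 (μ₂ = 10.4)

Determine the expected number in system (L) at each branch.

Effective rates: λ₁ = 8.1×0.45 = 3.645, λ₂ = 8.1×0.55 = 4.455
Station 1: ρ₁ = 3.645/12.2 = 0.2988, L₁ = ρ₁/(1-ρ₁) = 0.2988/(1-0.2988) = 0.4261
Station 2: ρ₂ = 4.455/10.4 = 0.42837, L₂ = ρ₂/(1-ρ₂) = 0.42837/(1-0.42837) = 0.7494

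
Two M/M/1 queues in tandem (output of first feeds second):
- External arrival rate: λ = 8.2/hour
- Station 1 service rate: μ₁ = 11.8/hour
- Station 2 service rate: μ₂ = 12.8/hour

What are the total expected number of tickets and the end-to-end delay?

By Jackson's theorem, each station behaves as independent M/M/1.
Station 1: ρ₁ = 8.2/11.8 = 0.6949, L₁ = ρ₁/(1-ρ₁) = λ/(μ₁-λ) = 8.2/3.60 = 2.2778
Station 2: ρ₂ = 8.2/12.8 = 0.6406, L₂ = ρ₂/(1-ρ₂) = λ/(μ₂-λ) = 8.2/4.60 = 1.7826
Total: L = L₁ + L₂ = 2.2778 + 1.7826 = 4.0604
W = L/λ = 4.0604/8.2 = 0.4952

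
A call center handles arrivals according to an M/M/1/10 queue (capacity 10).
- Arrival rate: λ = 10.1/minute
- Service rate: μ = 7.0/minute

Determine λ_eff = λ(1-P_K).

ρ = λ/μ = 10.1/7.0 = 1.44286
P₀ = (1-ρ)/(1-ρ^(K+1)) = (1-1.44286)/(1-1.44286^11) = -0.44286/-55.4243 = 0.007990
P_K = P₀×ρ^K = 0.007990 × 1.44286^10 = 0.007990 × 39.1059 = 0.3125
λ_eff = λ(1-P_K) = 10.1 × (1 - 0.31247) = 10.1 × 0.68753 = 6.9441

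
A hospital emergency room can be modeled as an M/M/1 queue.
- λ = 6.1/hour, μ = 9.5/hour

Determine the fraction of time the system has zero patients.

ρ = λ/μ = 6.1/9.5 = 0.6421
P(0) = 1 - ρ = 1 - 0.6421 = 0.3579
The server is idle 35.79% of the time.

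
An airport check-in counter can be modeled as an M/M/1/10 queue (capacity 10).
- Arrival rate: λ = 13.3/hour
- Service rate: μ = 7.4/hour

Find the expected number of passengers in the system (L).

ρ = λ/μ = 13.3/7.4 = 1.7973
P₀ = (1-ρ)/(1-ρ^(K+1)) = (1-1.7973)/(1-1.7973^11) = -0.7973/-631.1590 = 0.001263
P_K = P₀×ρ^K = 0.0012632 × 1.7973^10 = 0.0012632 × 351.7270 = 0.4443
L = ρ[1 - (K+1)ρ^K + Kρ^(K+1)] / [(1-ρ)(1-ρ^(K+1))]
L = 1.7973 × (1 - 11×351.7270 + 10×632.1590) / ((1 - 1.7973) × (1 - 632.1590)) = 8.7632 passengers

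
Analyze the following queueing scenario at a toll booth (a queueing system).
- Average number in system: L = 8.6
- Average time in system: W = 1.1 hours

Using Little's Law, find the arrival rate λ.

Little's Law: L = λW, so λ = L/W
λ = 8.6/1.1 = 7.8182 vehicles/hour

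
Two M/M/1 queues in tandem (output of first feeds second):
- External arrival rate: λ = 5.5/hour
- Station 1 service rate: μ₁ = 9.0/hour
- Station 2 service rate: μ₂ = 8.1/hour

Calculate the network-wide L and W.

By Jackson's theorem, each station behaves as independent M/M/1.
Station 1: ρ₁ = 5.5/9.0 = 0.6111, L₁ = ρ₁/(1-ρ₁) = λ/(μ₁-λ) = 5.5/3.50 = 1.5714
Station 2: ρ₂ = 5.5/8.1 = 0.6790, L₂ = ρ₂/(1-ρ₂) = λ/(μ₂-λ) = 5.5/2.60 = 2.1154
Total: L = L₁ + L₂ = 1.5714 + 2.1154 = 3.6868
W = L/λ = 3.6868/5.5 = 0.6703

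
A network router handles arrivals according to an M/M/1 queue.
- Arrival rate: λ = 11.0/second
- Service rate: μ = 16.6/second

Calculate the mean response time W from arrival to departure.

First, compute utilization: ρ = λ/μ = 11.0/16.6 = 0.6627
For M/M/1: W = 1/(μ-λ)
W = 1/(16.6-11.0) = 1/5.60
W = 0.1786 seconds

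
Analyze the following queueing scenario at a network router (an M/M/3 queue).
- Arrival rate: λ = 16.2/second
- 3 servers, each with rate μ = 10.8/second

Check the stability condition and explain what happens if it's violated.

Stability requires ρ = λ/(cμ) < 1
ρ = 16.2/(3 × 10.8) = 16.2/32.40 = 0.5000
Since 0.5000 < 1, the system is STABLE.
The servers are busy 50.00% of the time.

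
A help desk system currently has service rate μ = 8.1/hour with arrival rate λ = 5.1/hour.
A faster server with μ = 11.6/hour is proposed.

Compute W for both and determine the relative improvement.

System 1: ρ₁ = 5.1/8.1 = 0.6296, W₁ = 1/(8.1-5.1) = 0.333333
System 2: ρ₂ = 5.1/11.6 = 0.4397, W₂ = 1/(11.6-5.1) = 0.153846
Improvement: (W₁-W₂)/W₁ = (0.333333-0.153846)/0.333333 = 53.85%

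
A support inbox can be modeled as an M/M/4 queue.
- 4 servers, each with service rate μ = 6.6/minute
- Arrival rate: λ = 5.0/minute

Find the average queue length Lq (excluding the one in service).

Traffic intensity: ρ = λ/(cμ) = 5.0/(4×6.6) = 0.1894
Since ρ = 0.1894 < 1, system is stable.
Offered load a = λ/μ = cρ = 5.0/6.6 = 0.7576
P₀ = [ Σₙ₌₀^3 aⁿ/n! + a^4/(4!(1-ρ)) ]⁻¹
Σ = a^0/0! + a^1/1! + a^2/2! + a^3/3! = 1.0000 + 0.75758 + 0.28696 + 0.072465 = 2.1170
a^4/(4!(1-ρ)) = 0.3294/(24 × 0.8106) = 0.01693
P₀ = 1/(2.1170 + 0.01693) = 0.4686
Lq = P₀·a^4·ρ / (4!(1-ρ)²) = 0.4686 × 0.3294 × 0.1894 / (24 × 0.6571) = 0.001854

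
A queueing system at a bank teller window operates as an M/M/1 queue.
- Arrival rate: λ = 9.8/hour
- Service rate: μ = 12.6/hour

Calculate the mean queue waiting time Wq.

First, compute utilization: ρ = λ/μ = 9.8/12.6 = 0.7778
For M/M/1: Wq = λ/(μ(μ-λ))
Wq = 9.8/(12.6 × (12.6-9.8))
Wq = 9.8/(12.6 × 2.80)
Wq = 0.2778 hours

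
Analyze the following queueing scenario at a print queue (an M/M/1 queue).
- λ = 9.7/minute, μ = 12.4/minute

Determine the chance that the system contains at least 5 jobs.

ρ = λ/μ = 9.7/12.4 = 0.78226
P(N ≥ n) = ρⁿ
P(N ≥ 5) = 0.78226^5
P(N ≥ 5) = 0.2929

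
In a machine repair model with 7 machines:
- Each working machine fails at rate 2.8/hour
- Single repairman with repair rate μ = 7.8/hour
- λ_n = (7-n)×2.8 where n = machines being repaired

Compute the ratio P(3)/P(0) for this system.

P(3)/P(0) = ∏_{i=0}^{3-1} λ_i/μ_{i+1}
= (7-0)×2.8/7.8 × (7-1)×2.8/7.8 × (7-2)×2.8/7.8
= 9.7143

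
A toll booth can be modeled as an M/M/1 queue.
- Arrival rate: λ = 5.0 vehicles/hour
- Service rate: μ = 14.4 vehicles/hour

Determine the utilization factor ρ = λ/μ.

Server utilization: ρ = λ/μ
ρ = 5.0/14.4 = 0.3472
The server is busy 34.72% of the time.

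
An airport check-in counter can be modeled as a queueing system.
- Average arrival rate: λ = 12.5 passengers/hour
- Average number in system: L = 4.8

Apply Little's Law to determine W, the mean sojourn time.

Little's Law: L = λW, so W = L/λ
W = 4.8/12.5 = 0.3840 hours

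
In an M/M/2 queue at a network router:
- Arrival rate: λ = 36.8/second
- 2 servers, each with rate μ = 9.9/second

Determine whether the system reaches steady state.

Stability requires ρ = λ/(cμ) < 1
ρ = 36.8/(2 × 9.9) = 36.8/19.80 = 1.8586
Since 1.8586 ≥ 1, the system is UNSTABLE.
Need c > λ/μ = 36.8/9.9 = 3.72.
Minimum servers needed: c = 4.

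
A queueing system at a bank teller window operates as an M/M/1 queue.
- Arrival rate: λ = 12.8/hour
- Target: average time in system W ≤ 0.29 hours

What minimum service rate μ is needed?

For M/M/1: W = 1/(μ-λ)
Need W ≤ 0.29, so 1/(μ-λ) ≤ 0.29
μ - λ ≥ 1/0.29 = 3.4483
μ ≥ 12.8 + 3.4483 = 16.2483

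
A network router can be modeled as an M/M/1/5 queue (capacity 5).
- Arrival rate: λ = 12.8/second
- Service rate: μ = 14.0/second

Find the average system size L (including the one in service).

ρ = λ/μ = 12.8/14.0 = 0.91429
P₀ = (1-ρ)/(1-ρ^(K+1)) = (1-0.91429)/(1-0.91429^6) = 0.08571/0.4159 = 0.2061
P_K = P₀×ρ^K = 0.2061 × 0.91429^5 = 0.2061 × 0.6389 = 0.1317
L = ρ[1 - (K+1)ρ^K + Kρ^(K+1)] / [(1-ρ)(1-ρ^(K+1))]
L = 0.91429 × (1 - 6×0.638881 + 5×0.584122) / ((1 - 0.91429) × (1 - 0.584122)) = 2.2399 packets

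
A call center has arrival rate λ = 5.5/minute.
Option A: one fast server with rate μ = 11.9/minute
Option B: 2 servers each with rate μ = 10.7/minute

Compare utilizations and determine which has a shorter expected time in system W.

Option A: single server μ = 11.9 (M/M/1)
  ρ_A = 5.5/11.9 = 0.4622
  W_A = 1/(μ-λ) = 1/(11.9-5.5) = 1/6.40 = 0.1562

Option B: 2 servers μ = 10.7 (M/M/2)
  ρ_B = λ/(cμ) = 5.5/(2×10.7) = 0.2570
  Offered load a = λ/μ = cρ = 5.5/10.7 = 0.5140
  P₀ = [ Σₙ₌₀^1 aⁿ/n! + a^2/(2!(1-ρ)) ]⁻¹
  Σ = a^0/0! + a^1/1! = 1.0000 + 0.5140 = 1.5140
  a^2/(2!(1-ρ)) = 0.2642/(2 × 0.7430) = 0.1778
  P₀ = 1/(1.5140 + 0.1778) = 0.5911
  Lq = P₀·a^2·ρ / (2!(1-ρ)²) = 0.5911 × 0.2642 × 0.2570 / (2 × 0.5520) = 0.03635
  Wq_B = Lq/λ = 0.036354/5.5 = 0.006610
  W_B = Wq_B + 1/μ = 0.006610 + 0.09346 = 0.1001

Since W_B = 0.1001 < W_A = 0.1562, Option B (multiple servers) has the shorter time in system.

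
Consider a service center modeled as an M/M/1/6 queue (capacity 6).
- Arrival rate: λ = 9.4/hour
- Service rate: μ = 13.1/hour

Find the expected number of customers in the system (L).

ρ = λ/μ = 9.4/13.1 = 0.71756
P₀ = (1-ρ)/(1-ρ^(K+1)) = (1-0.71756)/(1-0.71756^7) = 0.2824/0.9020 = 0.3131
P_K = P₀×ρ^K = 0.3131 × 0.71756^6 = 0.3131 × 0.1365 = 0.04274
L = ρ[1 - (K+1)ρ^K + Kρ^(K+1)] / [(1-ρ)(1-ρ^(K+1))]
L = 0.71756 × (1 - 7×0.136505 + 6×0.0979507) / ((1 - 0.71756) × (1 - 0.0979507)) = 1.7805 customers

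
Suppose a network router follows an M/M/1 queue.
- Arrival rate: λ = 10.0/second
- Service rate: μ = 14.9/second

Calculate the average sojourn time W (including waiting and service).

First, compute utilization: ρ = λ/μ = 10.0/14.9 = 0.6711
For M/M/1: W = 1/(μ-λ)
W = 1/(14.9-10.0) = 1/4.90
W = 0.2041 seconds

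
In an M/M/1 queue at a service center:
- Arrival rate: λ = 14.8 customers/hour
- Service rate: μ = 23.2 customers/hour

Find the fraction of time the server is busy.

Server utilization: ρ = λ/μ
ρ = 14.8/23.2 = 0.6379
The server is busy 63.79% of the time.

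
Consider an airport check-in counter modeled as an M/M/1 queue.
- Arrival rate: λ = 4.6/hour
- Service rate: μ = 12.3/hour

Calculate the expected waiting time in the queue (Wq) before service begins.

First, compute utilization: ρ = λ/μ = 4.6/12.3 = 0.3740
For M/M/1: Wq = λ/(μ(μ-λ))
Wq = 4.6/(12.3 × (12.3-4.6))
Wq = 4.6/(12.3 × 7.70)
Wq = 0.04857 hours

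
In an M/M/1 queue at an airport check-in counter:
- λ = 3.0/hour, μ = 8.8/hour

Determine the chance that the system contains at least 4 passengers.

ρ = λ/μ = 3.0/8.8 = 0.3409
P(N ≥ n) = ρⁿ
P(N ≥ 4) = 0.3409^4
P(N ≥ 4) = 0.01351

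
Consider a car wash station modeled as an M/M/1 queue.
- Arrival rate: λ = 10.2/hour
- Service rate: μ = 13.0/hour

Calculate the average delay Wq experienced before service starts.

First, compute utilization: ρ = λ/μ = 10.2/13.0 = 0.7846
For M/M/1: Wq = λ/(μ(μ-λ))
Wq = 10.2/(13.0 × (13.0-10.2))
Wq = 10.2/(13.0 × 2.80)
Wq = 0.2802 hours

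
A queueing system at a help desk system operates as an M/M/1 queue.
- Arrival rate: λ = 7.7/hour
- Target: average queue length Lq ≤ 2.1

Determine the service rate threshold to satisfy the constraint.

For M/M/1: Lq = λ²/(μ(μ-λ))
Need Lq ≤ 2.1, i.e. μ(μ-λ) ≥ λ²/2.1
μ² - 7.7μ - 59.29/2.1 ≥ 0  →  μ² - 7.7μ - 28.23333 ≥ 0
Quadratic formula (positive root): μ = [λ + √(λ² + 4×28.23333)]/2
Discriminant: 59.29 + 4×28.23333 = 172.2233, √172.2233 = 13.1234
μ ≥ (7.7 + 13.1234)/2 = 10.4117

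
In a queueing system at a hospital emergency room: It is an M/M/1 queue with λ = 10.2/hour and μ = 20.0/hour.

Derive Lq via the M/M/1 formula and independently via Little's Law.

Method 1 (direct): Lq = λ²/(μ(μ-λ)) = 104.04/(20.0 × 9.80) = 0.5308

Method 2 (Little's Law):
W = 1/(μ-λ) = 1/9.80 = 0.10204
Wq = W - 1/μ = 0.10204 - 0.050000 = 0.05204
Lq = λWq = 10.2 × 0.05204 = 0.5308 ✔ (matches Method 1)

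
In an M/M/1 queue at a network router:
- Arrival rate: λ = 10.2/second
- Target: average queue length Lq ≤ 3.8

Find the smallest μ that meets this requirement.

For M/M/1: Lq = λ²/(μ(μ-λ))
Need Lq ≤ 3.8, i.e. μ(μ-λ) ≥ λ²/3.8
μ² - 10.2μ - 104.04/3.8 ≥ 0  →  μ² - 10.2μ - 27.37895 ≥ 0
Quadratic formula (positive root): μ = [λ + √(λ² + 4×27.37895)]/2
Discriminant: 104.04 + 4×27.37895 = 213.5558, √213.5558 = 14.61355
μ ≥ (10.2 + 14.61355)/2 = 12.4068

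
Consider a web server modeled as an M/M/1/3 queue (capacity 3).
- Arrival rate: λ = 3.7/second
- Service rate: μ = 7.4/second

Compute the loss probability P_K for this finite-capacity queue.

ρ = λ/μ = 3.7/7.4 = 0.5000
P₀ = (1-ρ)/(1-ρ^(K+1)) = (1-0.5000)/(1-0.5000^4) = 0.5000/0.9375 = 0.5333
P_K = P₀×ρ^K = 0.53333 × 0.5000^3 = 0.53333 × 0.12500 = 0.06667
Blocking probability = 6.67%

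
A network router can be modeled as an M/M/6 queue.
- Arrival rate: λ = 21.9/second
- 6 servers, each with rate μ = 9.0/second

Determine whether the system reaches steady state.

Stability requires ρ = λ/(cμ) < 1
ρ = 21.9/(6 × 9.0) = 21.9/54.00 = 0.4056
Since 0.4056 < 1, the system is STABLE.
The servers are busy 40.56% of the time.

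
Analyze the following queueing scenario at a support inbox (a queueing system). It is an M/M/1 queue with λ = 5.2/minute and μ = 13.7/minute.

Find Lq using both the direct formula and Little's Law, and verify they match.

Method 1 (direct): Lq = λ²/(μ(μ-λ)) = 27.04/(13.7 × 8.50) = 0.2322

Method 2 (Little's Law):
W = 1/(μ-λ) = 1/8.50 = 0.117647
Wq = W - 1/μ = 0.117647 - 0.0729927 = 0.04465
Lq = λWq = 5.2 × 0.04465 = 0.2322 ✔ (matches Method 1)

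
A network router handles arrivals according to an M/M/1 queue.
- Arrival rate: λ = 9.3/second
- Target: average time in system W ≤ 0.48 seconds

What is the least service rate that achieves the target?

For M/M/1: W = 1/(μ-λ)
Need W ≤ 0.48, so 1/(μ-λ) ≤ 0.48
μ - λ ≥ 1/0.48 = 2.0833
μ ≥ 9.3 + 2.0833 = 11.3833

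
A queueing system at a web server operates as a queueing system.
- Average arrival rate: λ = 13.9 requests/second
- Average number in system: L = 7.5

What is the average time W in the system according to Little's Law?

Little's Law: L = λW, so W = L/λ
W = 7.5/13.9 = 0.5396 seconds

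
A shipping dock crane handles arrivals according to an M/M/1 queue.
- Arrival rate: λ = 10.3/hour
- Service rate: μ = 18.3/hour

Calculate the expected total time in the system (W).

First, compute utilization: ρ = λ/μ = 10.3/18.3 = 0.5628
For M/M/1: W = 1/(μ-λ)
W = 1/(18.3-10.3) = 1/8.00
W = 0.1250 hours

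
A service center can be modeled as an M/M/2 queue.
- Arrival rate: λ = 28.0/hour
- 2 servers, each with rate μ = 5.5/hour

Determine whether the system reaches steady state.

Stability requires ρ = λ/(cμ) < 1
ρ = 28.0/(2 × 5.5) = 28.0/11.00 = 2.5455
Since 2.5455 ≥ 1, the system is UNSTABLE.
Need c > λ/μ = 28.0/5.5 = 5.09.
Minimum servers needed: c = 6.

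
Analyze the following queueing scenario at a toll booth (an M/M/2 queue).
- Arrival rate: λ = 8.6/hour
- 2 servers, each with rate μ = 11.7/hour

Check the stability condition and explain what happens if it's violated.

Stability requires ρ = λ/(cμ) < 1
ρ = 8.6/(2 × 11.7) = 8.6/23.40 = 0.3675
Since 0.3675 < 1, the system is STABLE.
The servers are busy 36.75% of the time.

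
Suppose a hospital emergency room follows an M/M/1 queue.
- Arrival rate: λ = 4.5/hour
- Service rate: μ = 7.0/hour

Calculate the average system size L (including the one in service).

ρ = λ/μ = 4.5/7.0 = 0.6429
For M/M/1: L = λ/(μ-λ)
L = 4.5/(7.0-4.5) = 4.5/2.50
L = 1.8000 patients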